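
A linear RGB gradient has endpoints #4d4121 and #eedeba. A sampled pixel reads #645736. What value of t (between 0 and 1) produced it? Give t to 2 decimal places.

0.14

Invert the lerp on the R channel (largest span, 161): t = (100 − 77) / (238 − 77) = 23/161 = 0.14286.
Check on G: (87 − 65)/(222 − 65) = 0.1401 ✓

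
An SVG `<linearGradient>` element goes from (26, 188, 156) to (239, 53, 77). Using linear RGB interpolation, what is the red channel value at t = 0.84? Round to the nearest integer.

R = 26 + 0.84 × (239 − 26) = 204.92 → 205

205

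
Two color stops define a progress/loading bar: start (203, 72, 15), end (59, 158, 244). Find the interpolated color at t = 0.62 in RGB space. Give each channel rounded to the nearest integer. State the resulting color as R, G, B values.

R = 203 + 0.62 × (59 − 203) = 203 + 0.62 × -144 = 113.72 → 114
G = 72 + 0.62 × (158 − 72) = 72 + 0.62 × 86 = 125.32 → 125
B = 15 + 0.62 × (244 − 15) = 15 + 0.62 × 229 = 156.98 → 157

(114, 125, 157)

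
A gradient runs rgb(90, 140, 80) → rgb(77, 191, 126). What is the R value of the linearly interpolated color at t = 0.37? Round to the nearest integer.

R = 90 + 0.37 × (77 − 90) = 85.19 → 85

85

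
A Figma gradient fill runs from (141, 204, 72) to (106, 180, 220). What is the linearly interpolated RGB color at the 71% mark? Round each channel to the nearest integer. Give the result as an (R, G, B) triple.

(116, 187, 177)

71% corresponds to t = 0.71.
R = 141 + 0.71 × (106 − 141) = 141 + 0.71 × -35 = 116.15 → 116
G = 204 + 0.71 × (180 − 204) = 204 + 0.71 × -24 = 186.96 → 187
B = 72 + 0.71 × (220 − 72) = 72 + 0.71 × 148 = 177.08 → 177
So the blended color is (116, 187, 177), about #74bbb1.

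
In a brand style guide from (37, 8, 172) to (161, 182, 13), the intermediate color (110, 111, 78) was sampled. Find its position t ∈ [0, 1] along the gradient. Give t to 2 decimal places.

0.59

Invert the lerp on the G channel (largest span, 174): t = (111 − 8) / (182 − 8) = 103/174 = 0.59195.
Check on R: (110 − 37)/(161 − 37) = 0.5887 ✓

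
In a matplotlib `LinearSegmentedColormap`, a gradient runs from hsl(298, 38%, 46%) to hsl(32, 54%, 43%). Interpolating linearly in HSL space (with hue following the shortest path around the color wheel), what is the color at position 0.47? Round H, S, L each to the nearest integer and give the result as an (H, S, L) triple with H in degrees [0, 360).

(342, 46, 45)

Hue: 32 − 298 = -266°, but |-266| > 180 so the shorter arc goes the other way: Δh = -266 + 360 = 94°.
H = 298 + 0.47 × (94) = 342.18 → 342°
S = 38 + 0.47 × (54 − 38) = 45.52 → 46%
L = 46 + 0.47 × (43 − 46) = 44.59 → 45%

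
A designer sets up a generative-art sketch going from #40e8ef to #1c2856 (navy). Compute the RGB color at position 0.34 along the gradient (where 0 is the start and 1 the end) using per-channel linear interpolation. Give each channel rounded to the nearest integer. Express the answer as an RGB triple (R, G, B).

(52, 167, 187)

#40e8ef → (64, 232, 239); #1c2856 → (28, 40, 86).
R = 64 + 0.34 × (28 − 64) = 64 + 0.34 × -36 = 51.76 → 52
G = 232 + 0.34 × (40 − 232) = 232 + 0.34 × -192 = 166.72 → 167
B = 239 + 0.34 × (86 − 239) = 239 + 0.34 × -153 = 186.98 → 187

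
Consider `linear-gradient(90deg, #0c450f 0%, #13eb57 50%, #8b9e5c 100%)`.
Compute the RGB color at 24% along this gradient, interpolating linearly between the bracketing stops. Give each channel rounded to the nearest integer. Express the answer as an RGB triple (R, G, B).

(15, 149, 50)

24% lies between the 0% and 50% stops, so the local fraction is t = (24 − 0)/(50 − 0) = 24/50 ≈ 0.48.
#0c450f → (12, 69, 15); #13eb57 → (19, 235, 87).
R = 12 + 0.48 × (19 − 12) = 15.36 → 15
G = 69 + 0.48 × (235 − 69) = 148.68 → 149
B = 15 + 0.48 × (87 − 15) = 49.56 → 50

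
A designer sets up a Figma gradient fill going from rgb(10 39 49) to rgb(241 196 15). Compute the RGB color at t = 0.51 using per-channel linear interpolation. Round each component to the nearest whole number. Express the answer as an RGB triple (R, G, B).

R = 10 + 0.51 × (241 − 10) = 10 + 0.51 × 231 = 127.81 → 128
G = 39 + 0.51 × (196 − 39) = 39 + 0.51 × 157 = 119.07 → 119
B = 49 + 0.51 × (15 − 49) = 49 + 0.51 × -34 = 31.66 → 32

(128, 119, 32)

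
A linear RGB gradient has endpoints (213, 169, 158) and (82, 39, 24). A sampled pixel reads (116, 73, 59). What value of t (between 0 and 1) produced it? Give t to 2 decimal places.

Invert the lerp on the B channel (largest span, 134): t = (59 − 158) / (24 − 158) = -99/-134 = 0.73881.
Check on R: (116 − 213)/(82 − 213) = 0.7405 ✓

0.74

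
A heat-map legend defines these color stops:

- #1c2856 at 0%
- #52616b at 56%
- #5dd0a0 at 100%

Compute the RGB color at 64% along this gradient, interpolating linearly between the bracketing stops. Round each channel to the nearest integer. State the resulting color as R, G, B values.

(84, 117, 117)

64% lies between the 56% and 100% stops, so the local fraction is t = (64 − 56)/(100 − 56) = 8/44 ≈ 0.1818.
#52616b → (82, 97, 107); #5dd0a0 → (93, 208, 160).
R = 82 + 0.1818 × (93 − 82) = 84 → 84
G = 97 + 0.1818 × (208 − 97) = 117.18 → 117
B = 107 + 0.1818 × (160 − 107) = 116.635 → 117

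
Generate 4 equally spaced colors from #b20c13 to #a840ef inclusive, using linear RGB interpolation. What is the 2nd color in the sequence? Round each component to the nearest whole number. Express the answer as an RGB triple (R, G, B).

With 4 swatches and endpoints inclusive, swatch 2 sits at t = (2 − 1)/(4 − 1) = 1/3 ≈ 0.3333.
#b20c13 → (178, 12, 19); #a840ef → (168, 64, 239).
R = 178 + 0.3333 × (168 − 178) = 174.667 → 175
G = 12 + 0.3333 × (64 − 12) = 29.332 → 29
B = 19 + 0.3333 × (239 − 19) = 92.326 → 92

(175, 29, 92)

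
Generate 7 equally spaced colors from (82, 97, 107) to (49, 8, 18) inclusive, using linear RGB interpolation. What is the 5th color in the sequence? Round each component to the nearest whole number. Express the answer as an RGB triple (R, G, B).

With 7 swatches and endpoints inclusive, swatch 5 sits at t = (5 − 1)/(7 − 1) = 4/6 ≈ 0.6667.
R = 82 + 0.6667 × (49 − 82) = 59.999 → 60
G = 97 + 0.6667 × (8 − 97) = 37.664 → 38
B = 107 + 0.6667 × (18 − 107) = 47.664 → 48

(60, 38, 48)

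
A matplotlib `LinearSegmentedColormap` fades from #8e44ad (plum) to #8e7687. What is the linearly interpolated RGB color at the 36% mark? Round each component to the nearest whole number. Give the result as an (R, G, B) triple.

(142, 86, 159)

#8e44ad → (142, 68, 173); #8e7687 → (142, 118, 135).
36% corresponds to t = 0.36.
R = 142 + 0.36 × (142 − 142) = 142 + 0.36 × 0 = 142 → 142
G = 68 + 0.36 × (118 − 68) = 68 + 0.36 × 50 = 86 → 86
B = 173 + 0.36 × (135 − 173) = 173 + 0.36 × -38 = 159.32 → 159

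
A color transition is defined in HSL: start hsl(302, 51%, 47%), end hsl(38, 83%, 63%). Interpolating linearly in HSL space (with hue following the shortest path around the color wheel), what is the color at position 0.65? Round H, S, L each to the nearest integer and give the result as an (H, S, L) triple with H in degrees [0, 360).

(4, 72, 57)

Hue: 38 − 302 = -264°, but |-264| > 180 so the shorter arc goes the other way: Δh = -264 + 360 = 96°.
H = 302 + 0.65 × (96) = 364.4 → 364 → 364 mod 360 = 4°
S = 51 + 0.65 × (83 − 51) = 71.8 → 72%
L = 47 + 0.65 × (63 − 47) = 57.4 → 57%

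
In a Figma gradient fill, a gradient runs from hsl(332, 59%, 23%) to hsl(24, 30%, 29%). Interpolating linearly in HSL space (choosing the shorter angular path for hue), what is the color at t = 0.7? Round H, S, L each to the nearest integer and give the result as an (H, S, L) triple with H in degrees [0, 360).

(8, 39, 27)

Hue: 24 − 332 = -308°, but |-308| > 180 so the shorter arc goes the other way: Δh = -308 + 360 = 52°.
H = 332 + 0.7 × (52) = 368.4 → 368 → 368 mod 360 = 8°
S = 59 + 0.7 × (30 − 59) = 38.7 → 39%
L = 23 + 0.7 × (29 − 23) = 27.2 → 27%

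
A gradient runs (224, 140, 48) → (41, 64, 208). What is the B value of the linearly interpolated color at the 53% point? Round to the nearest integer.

133

B = 48 + 0.53 × (208 − 48) = 132.8 → 133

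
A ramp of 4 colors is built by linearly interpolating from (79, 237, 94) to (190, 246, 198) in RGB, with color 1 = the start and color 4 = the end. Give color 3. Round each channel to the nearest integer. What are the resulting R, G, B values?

With 4 swatches and endpoints inclusive, swatch 3 sits at t = (3 − 1)/(4 − 1) = 2/3 ≈ 0.6667.
R = 79 + 0.6667 × (190 − 79) = 153.004 → 153
G = 237 + 0.6667 × (246 − 237) = 243 → 243
B = 94 + 0.6667 × (198 − 94) = 163.337 → 163

(153, 243, 163)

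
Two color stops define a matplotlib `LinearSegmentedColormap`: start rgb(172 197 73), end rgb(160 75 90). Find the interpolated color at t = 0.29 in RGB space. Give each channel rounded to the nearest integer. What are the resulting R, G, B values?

R = 172 + 0.29 × (160 − 172) = 172 + 0.29 × -12 = 168.52 → 169
G = 197 + 0.29 × (75 − 197) = 197 + 0.29 × -122 = 161.62 → 162
B = 73 + 0.29 × (90 − 73) = 73 + 0.29 × 17 = 77.93 → 78

(169, 162, 78)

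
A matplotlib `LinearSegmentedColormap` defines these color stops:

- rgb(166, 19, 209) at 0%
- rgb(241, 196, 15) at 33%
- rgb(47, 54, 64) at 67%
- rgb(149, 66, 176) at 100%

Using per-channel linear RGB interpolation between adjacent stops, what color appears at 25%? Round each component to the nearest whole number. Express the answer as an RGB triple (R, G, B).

25% lies between the 0% and 33% stops, so the local fraction is t = (25 − 0)/(33 − 0) = 25/33 ≈ 0.7576.
R = 166 + 0.7576 × (241 − 166) = 222.82 → 223
G = 19 + 0.7576 × (196 − 19) = 153.095 → 153
B = 209 + 0.7576 × (15 − 209) = 62.026 → 62

(223, 153, 62)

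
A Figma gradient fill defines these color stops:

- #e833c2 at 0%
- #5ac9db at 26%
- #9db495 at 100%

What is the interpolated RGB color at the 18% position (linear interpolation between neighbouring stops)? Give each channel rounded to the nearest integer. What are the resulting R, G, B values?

18% lies between the 0% and 26% stops, so the local fraction is t = (18 − 0)/(26 − 0) = 18/26 ≈ 0.6923.
#e833c2 → (232, 51, 194); #5ac9db → (90, 201, 219).
R = 232 + 0.6923 × (90 − 232) = 133.693 → 134
G = 51 + 0.6923 × (201 − 51) = 154.845 → 155
B = 194 + 0.6923 × (219 − 194) = 211.308 → 211

(134, 155, 211)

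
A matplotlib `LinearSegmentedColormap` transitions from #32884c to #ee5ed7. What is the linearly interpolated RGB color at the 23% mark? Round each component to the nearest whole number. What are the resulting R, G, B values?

#32884c → (50, 136, 76); #ee5ed7 → (238, 94, 215).
23% corresponds to t = 0.23.
R = 50 + 0.23 × (238 − 50) = 50 + 0.23 × 188 = 93.24 → 93
G = 136 + 0.23 × (94 − 136) = 136 + 0.23 × -42 = 126.34 → 126
B = 76 + 0.23 × (215 − 76) = 76 + 0.23 × 139 = 107.97 → 108

(93, 126, 108)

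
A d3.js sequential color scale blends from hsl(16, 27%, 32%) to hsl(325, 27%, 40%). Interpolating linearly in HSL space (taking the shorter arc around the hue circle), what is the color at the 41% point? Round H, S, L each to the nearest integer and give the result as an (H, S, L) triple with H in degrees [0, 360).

(355, 27, 35)

Hue: 325 − 16 = 309°, but |309| > 180 so the shorter arc goes the other way: Δh = 309 − 360 = -51°.
H = 16 + 0.41 × (-51) = -4.91 → -5 → -5 mod 360 = 355°
S = 27 + 0.41 × (27 − 27) = 27 → 27%
L = 32 + 0.41 × (40 − 32) = 35.28 → 35%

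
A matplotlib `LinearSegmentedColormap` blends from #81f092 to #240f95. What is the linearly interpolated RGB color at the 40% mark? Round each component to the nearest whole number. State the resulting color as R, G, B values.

(92, 150, 147)

#81f092 → (129, 240, 146); #240f95 → (36, 15, 149).
40% corresponds to t = 0.4.
R = 129 + 0.4 × (36 − 129) = 129 + 0.4 × -93 = 91.8 → 92
G = 240 + 0.4 × (15 − 240) = 240 + 0.4 × -225 = 150 → 150
B = 146 + 0.4 × (149 − 146) = 146 + 0.4 × 3 = 147.2 → 147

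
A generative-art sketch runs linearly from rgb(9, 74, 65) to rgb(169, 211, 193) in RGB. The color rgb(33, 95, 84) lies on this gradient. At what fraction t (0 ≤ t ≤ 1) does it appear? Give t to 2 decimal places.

Invert the lerp on the R channel (largest span, 160): t = (33 − 9) / (169 − 9) = 24/160 = 0.15.
Check on G: (95 − 74)/(211 − 74) = 0.1533 ✓

0.15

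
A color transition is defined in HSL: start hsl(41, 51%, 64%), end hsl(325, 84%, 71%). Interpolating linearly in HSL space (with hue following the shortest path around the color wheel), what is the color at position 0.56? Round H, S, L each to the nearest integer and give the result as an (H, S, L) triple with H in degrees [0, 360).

Hue: 325 − 41 = 284°, but |284| > 180 so the shorter arc goes the other way: Δh = 284 − 360 = -76°.
H = 41 + 0.56 × (-76) = -1.56 → -2 → -2 mod 360 = 358°
S = 51 + 0.56 × (84 − 51) = 69.48 → 69%
L = 64 + 0.56 × (71 − 64) = 67.92 → 68%

(358, 69, 68)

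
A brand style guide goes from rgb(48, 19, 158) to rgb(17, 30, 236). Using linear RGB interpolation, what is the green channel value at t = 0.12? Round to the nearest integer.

G = 19 + 0.12 × (30 − 19) = 20.32 → 20

20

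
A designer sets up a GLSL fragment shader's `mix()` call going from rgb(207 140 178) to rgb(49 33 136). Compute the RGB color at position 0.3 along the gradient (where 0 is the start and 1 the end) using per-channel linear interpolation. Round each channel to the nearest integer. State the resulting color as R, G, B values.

(160, 108, 165)

R = 207 + 0.3 × (49 − 207) = 207 + 0.3 × -158 = 159.6 → 160
G = 140 + 0.3 × (33 − 140) = 140 + 0.3 × -107 = 107.9 → 108
B = 178 + 0.3 × (136 − 178) = 178 + 0.3 × -42 = 165.4 → 165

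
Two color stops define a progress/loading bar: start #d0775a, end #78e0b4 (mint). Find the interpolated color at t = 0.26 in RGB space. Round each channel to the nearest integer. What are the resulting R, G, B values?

(185, 146, 113)

#d0775a → (208, 119, 90); #78e0b4 → (120, 224, 180).
R = 208 + 0.26 × (120 − 208) = 208 + 0.26 × -88 = 185.12 → 185
G = 119 + 0.26 × (224 − 119) = 119 + 0.26 × 105 = 146.3 → 146
B = 90 + 0.26 × (180 − 90) = 90 + 0.26 × 90 = 113.4 → 113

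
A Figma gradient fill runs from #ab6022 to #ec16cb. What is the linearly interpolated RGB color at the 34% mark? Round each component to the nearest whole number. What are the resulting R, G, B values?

#ab6022 → (171, 96, 34); #ec16cb → (236, 22, 203).
34% corresponds to t = 0.34.
R = 171 + 0.34 × (236 − 171) = 171 + 0.34 × 65 = 193.1 → 193
G = 96 + 0.34 × (22 − 96) = 96 + 0.34 × -74 = 70.84 → 71
B = 34 + 0.34 × (203 − 34) = 34 + 0.34 × 169 = 91.46 → 91

(193, 71, 91)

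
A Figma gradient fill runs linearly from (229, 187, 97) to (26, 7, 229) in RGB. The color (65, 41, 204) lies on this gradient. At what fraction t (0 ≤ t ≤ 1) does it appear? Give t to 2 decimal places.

0.81

Invert the lerp on the R channel (largest span, 203): t = (65 − 229) / (26 − 229) = -164/-203 = 0.80788.
Check on G: (41 − 187)/(7 − 187) = 0.8111 ✓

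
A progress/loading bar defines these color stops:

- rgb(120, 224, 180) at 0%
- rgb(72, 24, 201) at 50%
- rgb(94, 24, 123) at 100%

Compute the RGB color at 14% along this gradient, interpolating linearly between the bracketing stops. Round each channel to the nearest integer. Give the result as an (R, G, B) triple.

14% lies between the 0% and 50% stops, so the local fraction is t = (14 − 0)/(50 − 0) = 14/50 ≈ 0.28.
R = 120 + 0.28 × (72 − 120) = 106.56 → 107
G = 224 + 0.28 × (24 − 224) = 168 → 168
B = 180 + 0.28 × (201 − 180) = 185.88 → 186

(107, 168, 186)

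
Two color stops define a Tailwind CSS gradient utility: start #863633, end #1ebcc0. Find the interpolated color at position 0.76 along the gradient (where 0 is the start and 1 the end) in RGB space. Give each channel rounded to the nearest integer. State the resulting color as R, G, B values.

#863633 → (134, 54, 51); #1ebcc0 → (30, 188, 192).
R = 134 + 0.76 × (30 − 134) = 134 + 0.76 × -104 = 54.96 → 55
G = 54 + 0.76 × (188 − 54) = 54 + 0.76 × 134 = 155.84 → 156
B = 51 + 0.76 × (192 − 51) = 51 + 0.76 × 141 = 158.16 → 158

(55, 156, 158)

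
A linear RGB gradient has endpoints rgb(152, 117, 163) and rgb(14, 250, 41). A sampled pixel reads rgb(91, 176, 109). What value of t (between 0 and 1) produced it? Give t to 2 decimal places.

Invert the lerp on the R channel (largest span, 138): t = (91 − 152) / (14 − 152) = -61/-138 = 0.44203.
Check on G: (176 − 117)/(250 − 117) = 0.4436 ✓

0.44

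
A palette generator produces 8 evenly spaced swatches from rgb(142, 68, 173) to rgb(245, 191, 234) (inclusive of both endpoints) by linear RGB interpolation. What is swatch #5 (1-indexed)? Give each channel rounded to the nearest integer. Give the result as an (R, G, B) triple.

With 8 swatches and endpoints inclusive, swatch 5 sits at t = (5 − 1)/(8 − 1) = 4/7 ≈ 0.5714.
R = 142 + 0.5714 × (245 − 142) = 200.854 → 201
G = 68 + 0.5714 × (191 − 68) = 138.282 → 138
B = 173 + 0.5714 × (234 − 173) = 207.855 → 208

(201, 138, 208)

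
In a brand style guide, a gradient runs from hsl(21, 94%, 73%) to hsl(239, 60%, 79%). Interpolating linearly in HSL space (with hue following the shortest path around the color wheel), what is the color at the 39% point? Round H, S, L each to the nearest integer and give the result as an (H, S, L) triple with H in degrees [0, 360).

Hue: 239 − 21 = 218°, but |218| > 180 so the shorter arc goes the other way: Δh = 218 − 360 = -142°.
H = 21 + 0.39 × (-142) = -34.38 → -34 → -34 mod 360 = 326°
S = 94 + 0.39 × (60 − 94) = 80.74 → 81%
L = 73 + 0.39 × (79 − 73) = 75.34 → 75%

(326, 81, 75)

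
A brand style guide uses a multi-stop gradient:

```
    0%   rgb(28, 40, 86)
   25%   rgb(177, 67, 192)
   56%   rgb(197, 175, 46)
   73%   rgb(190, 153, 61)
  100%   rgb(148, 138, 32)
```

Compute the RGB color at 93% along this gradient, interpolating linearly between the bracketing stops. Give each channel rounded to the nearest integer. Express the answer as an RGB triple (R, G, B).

(159, 142, 40)

93% lies between the 73% and 100% stops, so the local fraction is t = (93 − 73)/(100 − 73) = 20/27 ≈ 0.7407.
R = 190 + 0.7407 × (148 − 190) = 158.891 → 159
G = 153 + 0.7407 × (138 − 153) = 141.889 → 142
B = 61 + 0.7407 × (32 − 61) = 39.52 → 40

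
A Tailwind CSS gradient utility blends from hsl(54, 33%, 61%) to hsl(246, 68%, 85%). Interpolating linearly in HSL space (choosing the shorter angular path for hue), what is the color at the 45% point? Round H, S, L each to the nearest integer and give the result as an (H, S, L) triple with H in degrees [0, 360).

Hue: 246 − 54 = 192°, but |192| > 180 so the shorter arc goes the other way: Δh = 192 − 360 = -168°.
H = 54 + 0.45 × (-168) = -21.6 → -22 → -22 mod 360 = 338°
S = 33 + 0.45 × (68 − 33) = 48.75 → 49%
L = 61 + 0.45 × (85 − 61) = 71.8 → 72%

(338, 49, 72)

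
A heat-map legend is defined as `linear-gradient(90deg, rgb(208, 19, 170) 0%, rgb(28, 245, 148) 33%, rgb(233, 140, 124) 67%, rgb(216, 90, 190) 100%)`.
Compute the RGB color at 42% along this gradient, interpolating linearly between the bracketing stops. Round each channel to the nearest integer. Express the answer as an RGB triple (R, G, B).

42% lies between the 33% and 67% stops, so the local fraction is t = (42 − 33)/(67 − 33) = 9/34 ≈ 0.2647.
R = 28 + 0.2647 × (233 − 28) = 82.263 → 82
G = 245 + 0.2647 × (140 − 245) = 217.207 → 217
B = 148 + 0.2647 × (124 − 148) = 141.647 → 142

(82, 217, 142)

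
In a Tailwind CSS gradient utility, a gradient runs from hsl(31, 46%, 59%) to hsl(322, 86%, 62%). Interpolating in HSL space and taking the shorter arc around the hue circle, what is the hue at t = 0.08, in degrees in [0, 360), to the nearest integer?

Hue: 322 − 31 = 291°, but |291| > 180 so the shorter arc goes the other way: Δh = 291 − 360 = -69°.
H = 31 + 0.08 × (-69) = 25.48 → 25°

25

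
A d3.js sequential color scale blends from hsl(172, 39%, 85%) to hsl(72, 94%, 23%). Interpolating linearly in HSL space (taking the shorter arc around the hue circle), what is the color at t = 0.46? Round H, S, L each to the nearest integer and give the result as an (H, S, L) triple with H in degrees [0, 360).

Hue arc: Δh = 72 − 172 = -100° (|Δh| ≤ 180, already the shorter path).
H = 172 + 0.46 × (-100) = 126 → 126°
S = 39 + 0.46 × (94 − 39) = 64.3 → 64%
L = 85 + 0.46 × (23 − 85) = 56.48 → 56%

(126, 64, 56)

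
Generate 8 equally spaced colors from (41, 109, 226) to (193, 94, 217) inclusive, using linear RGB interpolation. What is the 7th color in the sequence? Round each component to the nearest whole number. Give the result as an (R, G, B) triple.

With 8 swatches and endpoints inclusive, swatch 7 sits at t = (7 − 1)/(8 − 1) = 6/7 ≈ 0.8571.
R = 41 + 0.8571 × (193 − 41) = 171.279 → 171
G = 109 + 0.8571 × (94 − 109) = 96.144 → 96
B = 226 + 0.8571 × (217 − 226) = 218.286 → 218

(171, 96, 218)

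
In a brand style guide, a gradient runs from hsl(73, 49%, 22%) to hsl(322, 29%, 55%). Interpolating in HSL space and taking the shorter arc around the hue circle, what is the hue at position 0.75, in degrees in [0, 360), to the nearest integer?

350

Hue: 322 − 73 = 249°, but |249| > 180 so the shorter arc goes the other way: Δh = 249 − 360 = -111°.
H = 73 + 0.75 × (-111) = -10.25 → -10 → -10 mod 360 = 350°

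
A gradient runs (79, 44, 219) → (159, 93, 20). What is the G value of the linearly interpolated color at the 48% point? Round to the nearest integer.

68

G = 44 + 0.48 × (93 − 44) = 67.52 → 68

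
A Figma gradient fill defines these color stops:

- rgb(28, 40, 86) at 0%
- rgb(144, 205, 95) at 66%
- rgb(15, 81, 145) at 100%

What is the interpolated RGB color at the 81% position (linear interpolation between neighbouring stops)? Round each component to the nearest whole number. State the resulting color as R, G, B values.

(87, 150, 117)

81% lies between the 66% and 100% stops, so the local fraction is t = (81 − 66)/(100 − 66) = 15/34 ≈ 0.4412.
R = 144 + 0.4412 × (15 − 144) = 87.085 → 87
G = 205 + 0.4412 × (81 − 205) = 150.291 → 150
B = 95 + 0.4412 × (145 − 95) = 117.06 → 117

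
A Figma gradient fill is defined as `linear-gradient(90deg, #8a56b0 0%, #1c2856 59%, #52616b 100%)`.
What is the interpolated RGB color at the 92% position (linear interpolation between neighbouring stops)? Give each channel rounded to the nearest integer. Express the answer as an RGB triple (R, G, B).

(71, 86, 103)

92% lies between the 59% and 100% stops, so the local fraction is t = (92 − 59)/(100 − 59) = 33/41 ≈ 0.8049.
#1c2856 → (28, 40, 86); #52616b → (82, 97, 107).
R = 28 + 0.8049 × (82 − 28) = 71.465 → 71
G = 40 + 0.8049 × (97 − 40) = 85.879 → 86
B = 86 + 0.8049 × (107 − 86) = 102.903 → 103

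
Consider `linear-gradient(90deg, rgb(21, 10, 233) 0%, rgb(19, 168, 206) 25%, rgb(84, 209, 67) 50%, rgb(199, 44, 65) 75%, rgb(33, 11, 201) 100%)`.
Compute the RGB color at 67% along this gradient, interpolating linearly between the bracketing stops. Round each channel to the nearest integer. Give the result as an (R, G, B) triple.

(162, 97, 66)

67% lies between the 50% and 75% stops, so the local fraction is t = (67 − 50)/(75 − 50) = 17/25 ≈ 0.68.
R = 84 + 0.68 × (199 − 84) = 162.2 → 162
G = 209 + 0.68 × (44 − 209) = 96.8 → 97
B = 67 + 0.68 × (65 − 67) = 65.64 → 66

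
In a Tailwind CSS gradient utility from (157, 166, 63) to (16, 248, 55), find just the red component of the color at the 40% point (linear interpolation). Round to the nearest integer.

R = 157 + 0.4 × (16 − 157) = 100.6 → 101

101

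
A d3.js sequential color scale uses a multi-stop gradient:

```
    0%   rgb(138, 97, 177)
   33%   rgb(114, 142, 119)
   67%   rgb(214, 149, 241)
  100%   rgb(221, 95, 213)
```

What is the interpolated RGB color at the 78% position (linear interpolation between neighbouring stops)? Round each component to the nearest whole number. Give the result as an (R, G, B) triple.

(216, 131, 232)

78% lies between the 67% and 100% stops, so the local fraction is t = (78 − 67)/(100 − 67) = 11/33 ≈ 0.3333.
R = 214 + 0.3333 × (221 − 214) = 216.333 → 216
G = 149 + 0.3333 × (95 − 149) = 131.002 → 131
B = 241 + 0.3333 × (213 − 241) = 231.668 → 232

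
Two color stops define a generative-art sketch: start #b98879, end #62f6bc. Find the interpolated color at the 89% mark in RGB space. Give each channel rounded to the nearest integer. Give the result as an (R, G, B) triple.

#b98879 → (185, 136, 121); #62f6bc → (98, 246, 188).
89% corresponds to t = 0.89.
R = 185 + 0.89 × (98 − 185) = 185 + 0.89 × -87 = 107.57 → 108
G = 136 + 0.89 × (246 − 136) = 136 + 0.89 × 110 = 233.9 → 234
B = 121 + 0.89 × (188 − 121) = 121 + 0.89 × 67 = 180.63 → 181
So the blended color is (108, 234, 181), about #6ceab5.

(108, 234, 181)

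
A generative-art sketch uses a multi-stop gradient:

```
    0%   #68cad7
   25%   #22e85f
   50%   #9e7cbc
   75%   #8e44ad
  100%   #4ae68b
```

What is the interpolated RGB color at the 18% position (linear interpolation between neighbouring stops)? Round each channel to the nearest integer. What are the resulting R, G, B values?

18% lies between the 0% and 25% stops, so the local fraction is t = (18 − 0)/(25 − 0) = 18/25 ≈ 0.72.
#68cad7 → (104, 202, 215); #22e85f → (34, 232, 95).
R = 104 + 0.72 × (34 − 104) = 53.6 → 54
G = 202 + 0.72 × (232 − 202) = 223.6 → 224
B = 215 + 0.72 × (95 − 215) = 128.6 → 129

(54, 224, 129)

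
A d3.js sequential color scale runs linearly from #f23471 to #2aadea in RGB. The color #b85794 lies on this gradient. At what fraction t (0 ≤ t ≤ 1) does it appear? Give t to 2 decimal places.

Invert the lerp on the R channel (largest span, 200): t = (184 − 242) / (42 − 242) = -58/-200 = 0.29.
Check on G: (87 − 52)/(173 − 52) = 0.2893 ✓

0.29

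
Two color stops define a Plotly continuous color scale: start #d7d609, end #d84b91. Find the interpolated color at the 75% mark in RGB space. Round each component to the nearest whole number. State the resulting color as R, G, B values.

(216, 110, 111)

#d7d609 → (215, 214, 9); #d84b91 → (216, 75, 145).
75% corresponds to t = 0.75.
R = 215 + 0.75 × (216 − 215) = 215 + 0.75 × 1 = 215.75 → 216
G = 214 + 0.75 × (75 − 214) = 214 + 0.75 × -139 = 109.75 → 110
B = 9 + 0.75 × (145 − 9) = 9 + 0.75 × 136 = 111 → 111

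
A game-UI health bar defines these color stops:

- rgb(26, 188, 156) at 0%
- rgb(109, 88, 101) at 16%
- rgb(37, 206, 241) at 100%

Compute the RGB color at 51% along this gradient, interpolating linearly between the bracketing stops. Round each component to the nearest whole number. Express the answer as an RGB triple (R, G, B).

(79, 137, 159)

51% lies between the 16% and 100% stops, so the local fraction is t = (51 − 16)/(100 − 16) = 35/84 ≈ 0.4167.
R = 109 + 0.4167 × (37 − 109) = 78.998 → 79
G = 88 + 0.4167 × (206 − 88) = 137.171 → 137
B = 101 + 0.4167 × (241 − 101) = 159.338 → 159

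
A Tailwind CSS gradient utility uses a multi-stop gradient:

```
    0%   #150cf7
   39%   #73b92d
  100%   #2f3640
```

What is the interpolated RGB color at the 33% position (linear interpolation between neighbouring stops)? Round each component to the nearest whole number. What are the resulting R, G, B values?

(101, 158, 76)

33% lies between the 0% and 39% stops, so the local fraction is t = (33 − 0)/(39 − 0) = 33/39 ≈ 0.8462.
#150cf7 → (21, 12, 247); #73b92d → (115, 185, 45).
R = 21 + 0.8462 × (115 − 21) = 100.543 → 101
G = 12 + 0.8462 × (185 − 12) = 158.393 → 158
B = 247 + 0.8462 × (45 − 247) = 76.068 → 76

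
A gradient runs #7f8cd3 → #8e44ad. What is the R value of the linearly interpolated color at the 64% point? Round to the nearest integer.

137

R₁ = 127 (from #7f8cd3), R₂ = 142 (from #8e44ad).
R = 127 + 0.64 × (142 − 127) = 136.6 → 137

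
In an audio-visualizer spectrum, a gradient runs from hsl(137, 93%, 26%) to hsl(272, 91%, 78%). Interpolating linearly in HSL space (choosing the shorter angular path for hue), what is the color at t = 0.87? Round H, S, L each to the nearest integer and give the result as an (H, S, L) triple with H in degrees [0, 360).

(254, 91, 71)

Hue arc: Δh = 272 − 137 = 135° (|Δh| ≤ 180, already the shorter path).
H = 137 + 0.87 × (135) = 254.45 → 254°
S = 93 + 0.87 × (91 − 93) = 91.26 → 91%
L = 26 + 0.87 × (78 − 26) = 71.24 → 71%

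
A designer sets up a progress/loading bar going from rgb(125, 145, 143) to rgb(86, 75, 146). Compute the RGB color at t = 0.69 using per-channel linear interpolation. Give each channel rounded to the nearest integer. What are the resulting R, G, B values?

R = 125 + 0.69 × (86 − 125) = 125 + 0.69 × -39 = 98.09 → 98
G = 145 + 0.69 × (75 − 145) = 145 + 0.69 × -70 = 96.7 → 97
B = 143 + 0.69 × (146 − 143) = 143 + 0.69 × 3 = 145.07 → 145

(98, 97, 145)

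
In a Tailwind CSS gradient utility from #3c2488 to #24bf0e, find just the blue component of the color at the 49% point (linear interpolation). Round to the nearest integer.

B₁ = 136 (from #3c2488), B₂ = 14 (from #24bf0e).
B = 136 + 0.49 × (14 − 136) = 76.22 → 76

76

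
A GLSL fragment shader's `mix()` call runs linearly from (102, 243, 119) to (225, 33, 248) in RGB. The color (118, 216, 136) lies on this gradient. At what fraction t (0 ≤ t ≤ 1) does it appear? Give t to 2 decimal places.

Invert the lerp on the G channel (largest span, 210): t = (216 − 243) / (33 − 243) = -27/-210 = 0.12857.
Check on R: (118 − 102)/(225 − 102) = 0.1301 ✓

0.13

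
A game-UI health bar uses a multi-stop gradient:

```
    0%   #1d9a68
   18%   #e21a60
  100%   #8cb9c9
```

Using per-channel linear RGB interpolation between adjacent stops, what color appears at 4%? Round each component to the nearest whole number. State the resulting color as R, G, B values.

4% lies between the 0% and 18% stops, so the local fraction is t = (4 − 0)/(18 − 0) = 4/18 ≈ 0.2222.
#1d9a68 → (29, 154, 104); #e21a60 → (226, 26, 96).
R = 29 + 0.2222 × (226 − 29) = 72.773 → 73
G = 154 + 0.2222 × (26 − 154) = 125.558 → 126
B = 104 + 0.2222 × (96 − 104) = 102.222 → 102

(73, 126, 102)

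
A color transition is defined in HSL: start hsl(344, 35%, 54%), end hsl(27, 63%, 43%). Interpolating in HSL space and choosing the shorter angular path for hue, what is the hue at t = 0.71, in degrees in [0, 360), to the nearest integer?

Hue: 27 − 344 = -317°, but |-317| > 180 so the shorter arc goes the other way: Δh = -317 + 360 = 43°.
H = 344 + 0.71 × (43) = 374.53 → 375 → 375 mod 360 = 15°

15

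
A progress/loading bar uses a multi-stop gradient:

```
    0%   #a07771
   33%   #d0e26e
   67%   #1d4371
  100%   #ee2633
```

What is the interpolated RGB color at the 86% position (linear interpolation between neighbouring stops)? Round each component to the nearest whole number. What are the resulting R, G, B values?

(149, 50, 77)

86% lies between the 67% and 100% stops, so the local fraction is t = (86 − 67)/(100 − 67) = 19/33 ≈ 0.5758.
#1d4371 → (29, 67, 113); #ee2633 → (238, 38, 51).
R = 29 + 0.5758 × (238 − 29) = 149.342 → 149
G = 67 + 0.5758 × (38 − 67) = 50.302 → 50
B = 113 + 0.5758 × (51 − 113) = 77.3 → 77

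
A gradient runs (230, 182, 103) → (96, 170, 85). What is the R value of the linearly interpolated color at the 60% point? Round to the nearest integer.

R = 230 + 0.6 × (96 − 230) = 149.6 → 150

150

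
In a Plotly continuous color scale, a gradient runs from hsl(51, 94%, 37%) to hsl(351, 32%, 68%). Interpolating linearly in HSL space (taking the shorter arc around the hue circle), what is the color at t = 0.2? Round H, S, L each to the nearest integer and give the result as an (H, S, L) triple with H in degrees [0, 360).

Hue: 351 − 51 = 300°, but |300| > 180 so the shorter arc goes the other way: Δh = 300 − 360 = -60°.
H = 51 + 0.2 × (-60) = 39 → 39°
S = 94 + 0.2 × (32 − 94) = 81.6 → 82%
L = 37 + 0.2 × (68 − 37) = 43.2 → 43%

(39, 82, 43)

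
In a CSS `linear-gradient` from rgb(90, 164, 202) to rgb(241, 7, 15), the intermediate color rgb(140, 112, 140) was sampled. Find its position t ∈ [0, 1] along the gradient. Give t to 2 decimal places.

Invert the lerp on the B channel (largest span, 187): t = (140 − 202) / (15 − 202) = -62/-187 = 0.33155.
Check on R: (140 − 90)/(241 − 90) = 0.3311 ✓

0.33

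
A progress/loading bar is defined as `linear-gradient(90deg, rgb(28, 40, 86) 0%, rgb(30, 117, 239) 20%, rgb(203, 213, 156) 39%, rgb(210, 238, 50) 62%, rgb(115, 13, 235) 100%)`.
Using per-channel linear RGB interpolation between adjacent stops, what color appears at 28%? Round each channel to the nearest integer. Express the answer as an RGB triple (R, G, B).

(103, 157, 204)

28% lies between the 20% and 39% stops, so the local fraction is t = (28 − 20)/(39 − 20) = 8/19 ≈ 0.4211.
R = 30 + 0.4211 × (203 − 30) = 102.85 → 103
G = 117 + 0.4211 × (213 − 117) = 157.426 → 157
B = 239 + 0.4211 × (156 − 239) = 204.049 → 204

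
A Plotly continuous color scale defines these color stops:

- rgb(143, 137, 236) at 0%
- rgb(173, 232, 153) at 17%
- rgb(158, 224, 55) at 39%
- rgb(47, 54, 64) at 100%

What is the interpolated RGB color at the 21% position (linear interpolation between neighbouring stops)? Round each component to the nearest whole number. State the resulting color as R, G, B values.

(170, 231, 135)

21% lies between the 17% and 39% stops, so the local fraction is t = (21 − 17)/(39 − 17) = 4/22 ≈ 0.1818.
R = 173 + 0.1818 × (158 − 173) = 170.273 → 170
G = 232 + 0.1818 × (224 − 232) = 230.546 → 231
B = 153 + 0.1818 × (55 − 153) = 135.184 → 135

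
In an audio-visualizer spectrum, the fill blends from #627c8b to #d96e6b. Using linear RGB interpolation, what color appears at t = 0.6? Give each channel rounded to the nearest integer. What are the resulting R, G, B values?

#627c8b → (98, 124, 139); #d96e6b → (217, 110, 107).
R = 98 + 0.6 × (217 − 98) = 98 + 0.6 × 119 = 169.4 → 169
G = 124 + 0.6 × (110 − 124) = 124 + 0.6 × -14 = 115.6 → 116
B = 139 + 0.6 × (107 − 139) = 139 + 0.6 × -32 = 119.8 → 120

(169, 116, 120)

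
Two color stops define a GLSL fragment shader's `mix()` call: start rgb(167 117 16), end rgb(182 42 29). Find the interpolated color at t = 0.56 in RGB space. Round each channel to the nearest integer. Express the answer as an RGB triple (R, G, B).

R = 167 + 0.56 × (182 − 167) = 167 + 0.56 × 15 = 175.4 → 175
G = 117 + 0.56 × (42 − 117) = 117 + 0.56 × -75 = 75 → 75
B = 16 + 0.56 × (29 − 16) = 16 + 0.56 × 13 = 23.28 → 23

(175, 75, 23)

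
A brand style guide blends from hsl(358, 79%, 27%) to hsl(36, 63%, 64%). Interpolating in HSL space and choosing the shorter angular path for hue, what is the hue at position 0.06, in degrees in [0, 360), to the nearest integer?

Hue: 36 − 358 = -322°, but |-322| > 180 so the shorter arc goes the other way: Δh = -322 + 360 = 38°.
H = 358 + 0.06 × (38) = 360.28 → 360 → 360 mod 360 = 0°

0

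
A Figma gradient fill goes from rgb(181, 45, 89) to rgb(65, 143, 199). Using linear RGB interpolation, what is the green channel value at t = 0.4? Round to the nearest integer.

84

G = 45 + 0.4 × (143 − 45) = 84.2 → 84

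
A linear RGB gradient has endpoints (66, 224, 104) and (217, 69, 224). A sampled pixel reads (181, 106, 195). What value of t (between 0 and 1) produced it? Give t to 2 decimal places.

0.76

Invert the lerp on the G channel (largest span, 155): t = (106 − 224) / (69 − 224) = -118/-155 = 0.76129.
Check on R: (181 − 66)/(217 − 66) = 0.7616 ✓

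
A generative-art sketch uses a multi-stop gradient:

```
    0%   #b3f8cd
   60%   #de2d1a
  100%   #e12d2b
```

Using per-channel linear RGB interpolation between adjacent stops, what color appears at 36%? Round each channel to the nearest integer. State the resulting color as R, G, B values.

36% lies between the 0% and 60% stops, so the local fraction is t = (36 − 0)/(60 − 0) = 36/60 ≈ 0.6.
#b3f8cd → (179, 248, 205); #de2d1a → (222, 45, 26).
R = 179 + 0.6 × (222 − 179) = 204.8 → 205
G = 248 + 0.6 × (45 − 248) = 126.2 → 126
B = 205 + 0.6 × (26 − 205) = 97.6 → 98

(205, 126, 98)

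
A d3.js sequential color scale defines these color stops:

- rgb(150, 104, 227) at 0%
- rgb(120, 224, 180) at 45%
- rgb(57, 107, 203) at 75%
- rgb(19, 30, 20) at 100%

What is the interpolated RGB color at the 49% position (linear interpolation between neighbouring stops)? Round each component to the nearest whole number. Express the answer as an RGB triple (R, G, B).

49% lies between the 45% and 75% stops, so the local fraction is t = (49 − 45)/(75 − 45) = 4/30 ≈ 0.1333.
R = 120 + 0.1333 × (57 − 120) = 111.602 → 112
G = 224 + 0.1333 × (107 − 224) = 208.404 → 208
B = 180 + 0.1333 × (203 − 180) = 183.066 → 183

(112, 208, 183)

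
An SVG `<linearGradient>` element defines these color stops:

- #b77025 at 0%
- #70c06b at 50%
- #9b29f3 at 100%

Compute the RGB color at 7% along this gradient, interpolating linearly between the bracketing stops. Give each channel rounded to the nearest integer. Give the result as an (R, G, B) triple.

7% lies between the 0% and 50% stops, so the local fraction is t = (7 − 0)/(50 − 0) = 7/50 ≈ 0.14.
#b77025 → (183, 112, 37); #70c06b → (112, 192, 107).
R = 183 + 0.14 × (112 − 183) = 173.06 → 173
G = 112 + 0.14 × (192 − 112) = 123.2 → 123
B = 37 + 0.14 × (107 − 37) = 46.8 → 47

(173, 123, 47)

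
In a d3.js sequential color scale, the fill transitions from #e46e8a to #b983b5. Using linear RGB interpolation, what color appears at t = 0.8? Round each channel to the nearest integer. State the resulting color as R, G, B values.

#e46e8a → (228, 110, 138); #b983b5 → (185, 131, 181).
R = 228 + 0.8 × (185 − 228) = 228 + 0.8 × -43 = 193.6 → 194
G = 110 + 0.8 × (131 − 110) = 110 + 0.8 × 21 = 126.8 → 127
B = 138 + 0.8 × (181 − 138) = 138 + 0.8 × 43 = 172.4 → 172
So the blended color is (194, 127, 172), about #c27fac.

(194, 127, 172)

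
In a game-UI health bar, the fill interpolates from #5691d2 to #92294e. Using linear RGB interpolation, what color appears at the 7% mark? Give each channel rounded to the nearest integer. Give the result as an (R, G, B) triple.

(90, 138, 201)

#5691d2 → (86, 145, 210); #92294e → (146, 41, 78).
7% corresponds to t = 0.07.
R = 86 + 0.07 × (146 − 86) = 86 + 0.07 × 60 = 90.2 → 90
G = 145 + 0.07 × (41 − 145) = 145 + 0.07 × -104 = 137.72 → 138
B = 210 + 0.07 × (78 − 210) = 210 + 0.07 × -132 = 200.76 → 201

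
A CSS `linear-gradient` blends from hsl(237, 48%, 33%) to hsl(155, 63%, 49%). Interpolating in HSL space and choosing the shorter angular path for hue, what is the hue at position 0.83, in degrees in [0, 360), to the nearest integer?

169

Hue arc: Δh = 155 − 237 = -82° (|Δh| ≤ 180, already the shorter path).
H = 237 + 0.83 × (-82) = 168.94 → 169°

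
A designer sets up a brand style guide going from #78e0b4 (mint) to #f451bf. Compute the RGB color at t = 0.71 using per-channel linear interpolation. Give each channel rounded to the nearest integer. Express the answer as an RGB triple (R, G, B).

(208, 122, 188)

#78e0b4 → (120, 224, 180); #f451bf → (244, 81, 191).
R = 120 + 0.71 × (244 − 120) = 120 + 0.71 × 124 = 208.04 → 208
G = 224 + 0.71 × (81 − 224) = 224 + 0.71 × -143 = 122.47 → 122
B = 180 + 0.71 × (191 − 180) = 180 + 0.71 × 11 = 187.81 → 188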